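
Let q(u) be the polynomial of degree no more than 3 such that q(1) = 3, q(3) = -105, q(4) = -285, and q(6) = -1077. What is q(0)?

3

Using the Lagrange interpolation formula with nodes 1, 3, 4, 6:
  L_0(u) = (u - 3)(u - 4)(u - 6) / -30
  L_1(u) = (u - 1)(u - 4)(u - 6) / 6
  L_2(u) = (u - 1)(u - 3)(u - 6) / -6
  L_3(u) = (u - 1)(u - 3)(u - 4) / 30
Then q(u) = 3·L_0(u) - 105·L_1(u) - 285·L_2(u) - 1077·L_3(u).
Expanding and collecting terms gives q(u) = -6u^3 + 6u^2 + 3.
Evaluating at u = 0: q(0) = 3.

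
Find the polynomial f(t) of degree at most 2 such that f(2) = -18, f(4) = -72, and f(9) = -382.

f(t) = -5t^2 + 3t - 4

Write f(t) = at^2 + bt + c. Substituting each data point gives a linear system:
  4a + 2b + c = -18
  16a + 4b + c = -72
  81a + 9b + c = -382
Solving the system yields a = -5, b = 3, c = -4.
So f(t) = -5t^2 + 3t - 4.
Check: f(9) = -382. ✓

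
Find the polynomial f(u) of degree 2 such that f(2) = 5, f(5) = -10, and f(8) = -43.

Using the Lagrange interpolation formula with nodes 2, 5, 8:
  L_0(u) = (u - 5)(u - 8) / 18
  L_1(u) = (u - 2)(u - 8) / -9
  L_2(u) = (u - 2)(u - 5) / 18
Then f(u) = 5·L_0(u) - 10·L_1(u) - 43·L_2(u).
Expanding and collecting terms gives f(u) = -u^2 + 2u + 5.
Check: f(8) = -43. ✓

f(u) = -u^2 + 2u + 5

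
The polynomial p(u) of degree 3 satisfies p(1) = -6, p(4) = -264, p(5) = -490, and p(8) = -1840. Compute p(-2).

Write p(u) = au^3 + bu^2 + cu + d. Substituting each data point gives a linear system:
  a + b + c + d = -6
  64a + 16b + 4c + d = -264
  125a + 25b + 5c + d = -490
  512a + 64b + 8c + d = -1840
Solving the system yields a = -3, b = -5, c = 2, d = 0.
So p(u) = -3u^3 - 5u^2 + 2u.
Then p(-2) = 0.

0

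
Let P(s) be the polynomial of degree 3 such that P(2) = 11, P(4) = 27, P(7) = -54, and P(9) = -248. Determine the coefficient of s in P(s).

0

Write P(s) = as^3 + bs^2 + cs + d. Substituting each data point gives a linear system:
  8a + 4b + 2c + d = 11
  64a + 16b + 4c + d = 27
  343a + 49b + 7c + d = -54
  729a + 81b + 9c + d = -248
Solving the system yields a = -1, b = 6, c = 0, d = -5.
So P(s) = -s^3 + 6s^2 - 5.
The coefficient of s is 0.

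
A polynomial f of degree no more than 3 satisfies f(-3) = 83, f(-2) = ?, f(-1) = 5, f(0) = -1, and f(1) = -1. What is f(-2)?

The 4 known points determine the degree-3 polynomial uniquely.
Write f(n) = an^3 + bn^2 + cn + d. Substituting each data point gives a linear system:
  -27a + 9b - 3c + d = 83
  -a + b - c + d = 5
  d = -1
  a + b + c + d = -1
Solving the system yields a = -2, b = 3, c = -1, d = -1.
So f(n) = -2n³ + 3n² - n - 1.
Then f(-2) = 29.

29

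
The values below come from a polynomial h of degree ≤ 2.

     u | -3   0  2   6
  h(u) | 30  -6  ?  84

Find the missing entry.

0

The 3 known points determine the degree-2 polynomial uniquely.
Write h(u) = au^2 + bu + c. Substituting each data point gives a linear system:
  9a - 3b + c = 30
  c = -6
  36a + 6b + c = 84
Solving the system yields a = 3, b = -3, c = -6.
So h(u) = 3u^2 - 3u - 6.
Then h(2) = 0.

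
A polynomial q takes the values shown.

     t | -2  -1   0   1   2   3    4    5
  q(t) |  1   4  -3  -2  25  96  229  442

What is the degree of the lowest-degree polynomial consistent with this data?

Forward differences of the values at t = -2, -1, 0, 1, 2, 3, 4, 5:
  q  : 1  4  -3  -2  25  96  229  442
  Δ  : 3  -7  1  27  71  133  213
  Δ^2: -10  8  26  44  62  80
  Δ^3: 18  18  18  18  18
  Δ^4: 0  0  0  0
  Δ^5: 0  0  0
  Δ^6: 0  0
  Δ^7: 0
The third differences are constant (18) and nonzero, while all higher differences vanish, so the minimal degree is 3.

3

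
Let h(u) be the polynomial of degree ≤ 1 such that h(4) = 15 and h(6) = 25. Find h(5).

Using the Lagrange interpolation formula with nodes 4, 6:
  L_0(u) = (u - 6) / -2
  L_1(u) = (u - 4) / 2
Then h(u) = 15·L_0(u) + 25·L_1(u).
Expanding and collecting terms gives h(u) = 5u - 5.
Evaluating at u = 5: h(5) = 20.

20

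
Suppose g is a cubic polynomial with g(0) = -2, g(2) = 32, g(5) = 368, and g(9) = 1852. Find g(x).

Using the Lagrange interpolation formula with nodes 0, 2, 5, 9:
  L_0(x) = (x - 2)(x - 5)(x - 9) / -90
  L_1(x) = x(x - 5)(x - 9) / 42
  L_2(x) = x(x - 2)(x - 9) / -60
  L_3(x) = x(x - 2)(x - 5) / 252
Then g(x) = -2·L_0(x) + 32·L_1(x) + 368·L_2(x) + 1852·L_3(x).
Expanding and collecting terms gives g(x) = 2x³ + 5x² - x - 2.
Check: g(9) = 1852. ✓

g(x) = 2x^3 + 5x^2 - x - 2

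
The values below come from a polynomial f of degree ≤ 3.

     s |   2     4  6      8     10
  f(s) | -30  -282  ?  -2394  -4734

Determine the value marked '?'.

-990

On equispaced nodes a degree-3 polynomial has vanishing fourth forward difference, so
  f(2) - 4·f(4) + 6·f(6) - 4·f(8) + f(10) = 0.
Substituting the known values and solving for f(6):
  6·f(6) = -5940
  f(6) = -990.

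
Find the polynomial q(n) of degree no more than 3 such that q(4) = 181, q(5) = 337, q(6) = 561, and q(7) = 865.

q(n) = 2n^3 + 4n^2 - 2n - 3

Write q(n) = an^3 + bn^2 + cn + d. Substituting each data point gives a linear system:
  64a + 16b + 4c + d = 181
  125a + 25b + 5c + d = 337
  216a + 36b + 6c + d = 561
  343a + 49b + 7c + d = 865
Solving the system yields a = 2, b = 4, c = -2, d = -3.
So q(n) = 2n³ + 4n² - 2n - 3.
Check: q(7) = 865. ✓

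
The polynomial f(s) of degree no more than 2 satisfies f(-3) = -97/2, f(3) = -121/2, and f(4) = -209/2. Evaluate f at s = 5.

-321/2

Using the Lagrange interpolation formula with nodes -3, 3, 4:
  L_0(s) = (s - 3)(s - 4) / 42
  L_1(s) = (s + 3)(s - 4) / -6
  L_2(s) = (s + 3)(s - 3) / 7
Then f(s) = -97/2·L_0(s) - 121/2·L_1(s) - 209/2·L_2(s).
Expanding and collecting terms gives f(s) = -6s² - 2s - 1/2.
Evaluating at s = 5: f(5) = -321/2.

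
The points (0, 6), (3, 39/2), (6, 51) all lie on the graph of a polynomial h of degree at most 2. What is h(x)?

h(x) = x^2 + (3/2)x + 6

Write h(x) = ax^2 + bx + c. Substituting each data point gives a linear system:
  c = 6
  9a + 3b + c = 39/2
  36a + 6b + c = 51
Solving the system yields a = 1, b = 3/2, c = 6.
So h(x) = x² + (3/2)x + 6.
Check: h(0) = 6. ✓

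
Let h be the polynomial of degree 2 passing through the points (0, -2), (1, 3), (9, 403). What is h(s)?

h(s) = 5s^2 - 2

Using the Lagrange interpolation formula with nodes 0, 1, 9:
  L_0(s) = (s - 1)(s - 9) / 9
  L_1(s) = s(s - 9) / -8
  L_2(s) = s(s - 1) / 72
Then h(s) = -2·L_0(s) + 3·L_1(s) + 403·L_2(s).
Expanding and collecting terms gives h(s) = 5s^2 - 2.
Check: h(9) = 403. ✓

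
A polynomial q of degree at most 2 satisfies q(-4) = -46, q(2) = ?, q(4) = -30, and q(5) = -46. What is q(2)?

-10

The 3 known points determine the degree-2 polynomial uniquely.
Write q(t) = at^2 + bt + c. Substituting each data point gives a linear system:
  16a - 4b + c = -46
  16a + 4b + c = -30
  25a + 5b + c = -46
Solving the system yields a = -2, b = 2, c = -6.
So q(t) = -2t² + 2t - 6.
Then q(2) = -10.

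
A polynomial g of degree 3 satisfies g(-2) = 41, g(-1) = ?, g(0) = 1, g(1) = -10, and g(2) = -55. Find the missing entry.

On equispaced nodes a degree-3 polynomial has vanishing fourth forward difference, so
  g(-2) - 4·g(-1) + 6·g(0) - 4·g(1) + g(2) = 0.
Substituting the known values and solving for g(-1):
  -4·g(-1) = -32
  g(-1) = 8.

8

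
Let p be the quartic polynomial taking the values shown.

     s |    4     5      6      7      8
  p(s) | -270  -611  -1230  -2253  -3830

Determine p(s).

Write p(s) = as^4 + bs^3 + cs^2 + ds + e. Substituting each data point gives a linear system:
  256a + 64b + 16c + 4d + e = -270
  625a + 125b + 25c + 5d + e = -611
  1296a + 216b + 36c + 6d + e = -1230
  2401a + 343b + 49c + 7d + e = -2253
  4096a + 512b + 64c + 8d + e = -3830
Solving the system yields a = -1, b = 1, c = -3, d = -6, e = -6.
So p(s) = -s^4 + s^3 - 3s^2 - 6s - 6.
Check: p(4) = -270. ✓

p(s) = -s^4 + s^3 - 3s^2 - 6s - 6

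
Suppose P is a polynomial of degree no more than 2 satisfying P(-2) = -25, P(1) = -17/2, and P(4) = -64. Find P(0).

-6

Forward differences of the values at u = -2, 1, 4:
  P  : -25  -17/2  -64
  Δ  : 33/2  -111/2
  Δ^2: -72
The second differences are constant, confirming degree 2.
Interpolating (Newton forward form) and evaluating at u = 0 gives P(0) = -6.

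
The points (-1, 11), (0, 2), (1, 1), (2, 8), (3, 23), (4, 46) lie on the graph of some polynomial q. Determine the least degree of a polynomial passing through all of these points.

Forward differences of the values at t = -1, 0, 1, 2, 3, 4:
  q  : 11  2  1  8  23  46
  Δ  : -9  -1  7  15  23
  Δ^2: 8  8  8  8
  Δ^3: 0  0  0
  Δ^4: 0  0
  Δ^5: 0
The second differences are constant (8) and nonzero, while all higher differences vanish, so the minimal degree is 2.

2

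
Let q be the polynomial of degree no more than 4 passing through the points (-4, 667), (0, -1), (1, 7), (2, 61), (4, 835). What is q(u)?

q(u) = 3u^4 + u^3 - u^2 + 5u - 1

Using the Lagrange interpolation formula with nodes -4, 0, 1, 2, 4:
  L_0(u) = u(u - 1)(u - 2)(u - 4) / 960
  L_1(u) = (u + 4)(u - 1)(u - 2)(u - 4) / -32
  L_2(u) = (u + 4)u(u - 2)(u - 4) / 15
  L_3(u) = (u + 4)u(u - 1)(u - 4) / -24
  L_4(u) = (u + 4)u(u - 1)(u - 2) / 192
Then q(u) = 667·L_0(u) - 1·L_1(u) + 7·L_2(u) + 61·L_3(u) + 835·L_4(u).
Expanding and collecting terms gives q(u) = 3u^4 + u^3 - u^2 + 5u - 1.
Check: q(1) = 7. ✓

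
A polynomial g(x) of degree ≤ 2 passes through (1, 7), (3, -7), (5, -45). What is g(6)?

Using the Lagrange interpolation formula with nodes 1, 3, 5:
  L_0(x) = (x - 3)(x - 5) / 8
  L_1(x) = (x - 1)(x - 5) / -4
  L_2(x) = (x - 1)(x - 3) / 8
Then g(x) = 7·L_0(x) - 7·L_1(x) - 45·L_2(x).
Expanding and collecting terms gives g(x) = -3x^2 + 5x + 5.
Evaluating at x = 6: g(6) = -73.

-73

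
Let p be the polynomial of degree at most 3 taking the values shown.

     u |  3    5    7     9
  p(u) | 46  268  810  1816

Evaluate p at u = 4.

Write p(u) = au^3 + bu^2 + cu + d. Substituting each data point gives a linear system:
  27a + 9b + 3c + d = 46
  125a + 25b + 5c + d = 268
  343a + 49b + 7c + d = 810
  729a + 81b + 9c + d = 1816
Solving the system yields a = 3, b = -5, c = 4, d = -2.
So p(u) = 3u³ - 5u² + 4u - 2.
Then p(4) = 126.

126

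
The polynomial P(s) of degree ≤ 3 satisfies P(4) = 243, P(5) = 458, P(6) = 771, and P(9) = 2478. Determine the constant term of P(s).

3

Write P(s) = as^3 + bs^2 + cs + d. Substituting each data point gives a linear system:
  64a + 16b + 4c + d = 243
  125a + 25b + 5c + d = 458
  216a + 36b + 6c + d = 771
  729a + 81b + 9c + d = 2478
Solving the system yields a = 3, b = 4, c = -4, d = 3.
So P(s) = 3s³ + 4s² - 4s + 3.
The constant term is 3.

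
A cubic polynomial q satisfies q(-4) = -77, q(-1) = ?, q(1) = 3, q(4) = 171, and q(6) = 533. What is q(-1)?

1

The 4 known points determine the degree-3 polynomial uniquely.
Write q(s) = as^3 + bs^2 + cs + d. Substituting each data point gives a linear system:
  -64a + 16b - 4c + d = -77
  a + b + c + d = 3
  64a + 16b + 4c + d = 171
  216a + 36b + 6c + d = 533
Solving the system yields a = 2, b = 3, c = -1, d = -1.
So q(s) = 2s^3 + 3s^2 - s - 1.
Then q(-1) = 1.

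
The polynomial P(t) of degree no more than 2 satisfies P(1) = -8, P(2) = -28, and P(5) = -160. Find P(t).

Using the Lagrange interpolation formula with nodes 1, 2, 5:
  L_0(t) = (t - 2)(t - 5) / 4
  L_1(t) = (t - 1)(t - 5) / -3
  L_2(t) = (t - 1)(t - 2) / 12
Then P(t) = -8·L_0(t) - 28·L_1(t) - 160·L_2(t).
Expanding and collecting terms gives P(t) = -6t² - 2t.
Check: P(1) = -8. ✓

P(t) = -6t^2 - 2t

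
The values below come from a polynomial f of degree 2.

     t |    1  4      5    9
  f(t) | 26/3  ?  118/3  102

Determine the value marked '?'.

The 3 known points determine the degree-2 polynomial uniquely.
Write f(t) = at^2 + bt + c. Substituting each data point gives a linear system:
  a + b + c = 26/3
  25a + 5b + c = 118/3
  81a + 9b + c = 102
Solving the system yields a = 1, b = 5/3, c = 6.
So f(t) = t^2 + (5/3)t + 6.
Then f(4) = 86/3.

86/3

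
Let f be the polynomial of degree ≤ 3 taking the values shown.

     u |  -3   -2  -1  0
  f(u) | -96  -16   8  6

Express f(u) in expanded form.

f(u) = 5u^3 + 2u^2 - 5u + 6

Using the Lagrange interpolation formula with nodes -3, -2, -1, 0:
  L_0(u) = (u + 2)(u + 1)u / -6
  L_1(u) = (u + 3)(u + 1)u / 2
  L_2(u) = (u + 3)(u + 2)u / -2
  L_3(u) = (u + 3)(u + 2)(u + 1) / 6
Then f(u) = -96·L_0(u) - 16·L_1(u) + 8·L_2(u) + 6·L_3(u).
Expanding and collecting terms gives f(u) = 5u³ + 2u² - 5u + 6.
Check: f(-1) = 8. ✓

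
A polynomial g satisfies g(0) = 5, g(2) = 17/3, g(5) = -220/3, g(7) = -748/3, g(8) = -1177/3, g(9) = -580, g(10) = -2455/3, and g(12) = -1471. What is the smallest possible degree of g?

Divided differences on the nodes 0, 2, 5, 7, 8, 9, 10, 12:
  order 0: 5  17/3  -220/3  -748/3  -1177/3  -580  -2455/3  -1471
  order 1: 1/3  -79/3  -88  -143  -563/3  -715/3  -979/3
  order 2: -16/3  -37/3  -55/3  -67/3  -76/3  -88/3
  order 3: -1  -1  -1  -1  -1
  order 4: 0  0  0  0
  order 5: 0  0  0
  order 6: 0  0
  order 7: 0
The order-3 divided differences are all -1 (nonzero) and every higher order vanishes, so the data lies on a polynomial of degree exactly 3.

3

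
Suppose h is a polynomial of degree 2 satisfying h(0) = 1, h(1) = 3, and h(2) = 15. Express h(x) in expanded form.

h(x) = 5x^2 - 3x + 1

Write h(x) = ax^2 + bx + c. Substituting each data point gives a linear system:
  c = 1
  a + b + c = 3
  4a + 2b + c = 15
Solving the system yields a = 5, b = -3, c = 1.
So h(x) = 5x^2 - 3x + 1.
Check: h(2) = 15. ✓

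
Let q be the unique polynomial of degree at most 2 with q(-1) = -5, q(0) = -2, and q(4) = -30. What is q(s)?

Write q(s) = as^2 + bs + c. Substituting each data point gives a linear system:
  a - b + c = -5
  c = -2
  16a + 4b + c = -30
Solving the system yields a = -2, b = 1, c = -2.
So q(s) = -2s² + s - 2.
Check: q(-1) = -5. ✓

q(s) = -2s^2 + s - 2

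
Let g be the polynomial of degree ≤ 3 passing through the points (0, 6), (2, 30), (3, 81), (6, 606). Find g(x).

Write g(x) = ax^3 + bx^2 + cx + d. Substituting each data point gives a linear system:
  d = 6
  8a + 4b + 2c + d = 30
  27a + 9b + 3c + d = 81
  216a + 36b + 6c + d = 606
Solving the system yields a = 3, b = -2, c = 4, d = 6.
So g(x) = 3x³ - 2x² + 4x + 6.
Check: g(0) = 6. ✓

g(x) = 3x^3 - 2x^2 + 4x + 6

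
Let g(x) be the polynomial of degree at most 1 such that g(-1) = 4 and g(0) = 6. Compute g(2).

10

Write g(x) = ax + b. Substituting each data point gives a linear system:
  -a + b = 4
  b = 6
Solving the system yields a = 2, b = 6.
So g(x) = 2x + 6.
Then g(2) = 10.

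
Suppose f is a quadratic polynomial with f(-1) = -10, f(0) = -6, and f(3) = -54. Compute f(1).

Using the Lagrange interpolation formula with nodes -1, 0, 3:
  L_0(x) = x(x - 3) / 4
  L_1(x) = (x + 1)(x - 3) / -3
  L_2(x) = (x + 1)x / 12
Then f(x) = -10·L_0(x) - 6·L_1(x) - 54·L_2(x).
Expanding and collecting terms gives f(x) = -5x² - x - 6.
Evaluating at x = 1: f(1) = -12.

-12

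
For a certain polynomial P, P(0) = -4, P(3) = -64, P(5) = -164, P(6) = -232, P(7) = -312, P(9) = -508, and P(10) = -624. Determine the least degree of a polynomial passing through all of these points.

Divided differences on the nodes 0, 3, 5, 6, 7, 9, 10:
  order 0: -4  -64  -164  -232  -312  -508  -624
  order 1: -20  -50  -68  -80  -98  -116
  order 2: -6  -6  -6  -6  -6
  order 3: 0  0  0  0
  order 4: 0  0  0
  order 5: 0  0
  order 6: 0
The order-2 divided differences are all -6 (nonzero) and every higher order vanishes, so the data lies on a polynomial of degree exactly 2.

2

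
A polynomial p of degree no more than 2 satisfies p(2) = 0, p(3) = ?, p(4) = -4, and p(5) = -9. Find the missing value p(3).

-1

The 3 known points determine the degree-2 polynomial uniquely.
Write p(s) = as^2 + bs + c. Substituting each data point gives a linear system:
  4a + 2b + c = 0
  16a + 4b + c = -4
  25a + 5b + c = -9
Solving the system yields a = -1, b = 4, c = -4.
So p(s) = -s² + 4s - 4.
Then p(3) = -1.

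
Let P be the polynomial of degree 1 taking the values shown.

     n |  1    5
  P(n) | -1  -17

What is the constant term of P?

Write P(n) = an + b. Substituting each data point gives a linear system:
  a + b = -1
  5a + b = -17
Solving the system yields a = -4, b = 3.
So P(n) = -4n + 3.
The constant term is 3.

3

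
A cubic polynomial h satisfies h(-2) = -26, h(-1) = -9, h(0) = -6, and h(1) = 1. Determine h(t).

h(t) = 3t^3 + 2t^2 + 2t - 6

Write h(t) = at^3 + bt^2 + ct + d. Substituting each data point gives a linear system:
  -8a + 4b - 2c + d = -26
  -a + b - c + d = -9
  d = -6
  a + b + c + d = 1
Solving the system yields a = 3, b = 2, c = 2, d = -6.
So h(t) = 3t^3 + 2t^2 + 2t - 6.
Check: h(-1) = -9. ✓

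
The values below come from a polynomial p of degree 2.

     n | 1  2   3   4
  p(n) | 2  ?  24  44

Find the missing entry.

10

On equispaced nodes a degree-2 polynomial has vanishing third forward difference, so
  - p(1) + 3·p(2) - 3·p(3) + p(4) = 0.
Substituting the known values and solving for p(2):
  3·p(2) = 30
  p(2) = 10.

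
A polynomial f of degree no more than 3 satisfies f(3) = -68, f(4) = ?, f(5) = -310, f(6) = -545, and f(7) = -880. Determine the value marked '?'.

The 4 known points determine the degree-3 polynomial uniquely.
Write f(n) = an^3 + bn^2 + cn + d. Substituting each data point gives a linear system:
  27a + 9b + 3c + d = -68
  125a + 25b + 5c + d = -310
  216a + 36b + 6c + d = -545
  343a + 49b + 7c + d = -880
Solving the system yields a = -3, b = 4, c = -6, d = -5.
So f(n) = -3n^3 + 4n^2 - 6n - 5.
Then f(4) = -157.

-157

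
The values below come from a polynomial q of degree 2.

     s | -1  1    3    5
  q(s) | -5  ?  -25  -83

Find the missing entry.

The 3 known points determine the degree-2 polynomial uniquely.
Write q(s) = as^2 + bs + c. Substituting each data point gives a linear system:
  a - b + c = -5
  9a + 3b + c = -25
  25a + 5b + c = -83
Solving the system yields a = -4, b = 3, c = 2.
So q(s) = -4s^2 + 3s + 2.
Then q(1) = 1.

1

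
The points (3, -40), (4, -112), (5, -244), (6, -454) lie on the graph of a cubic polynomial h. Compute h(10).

Using the Lagrange interpolation formula with nodes 3, 4, 5, 6:
  L_0(s) = (s - 4)(s - 5)(s - 6) / -6
  L_1(s) = (s - 3)(s - 5)(s - 6) / 2
  L_2(s) = (s - 3)(s - 4)(s - 6) / -2
  L_3(s) = (s - 3)(s - 4)(s - 5) / 6
Then h(s) = -40·L_0(s) - 112·L_1(s) - 244·L_2(s) - 454·L_3(s).
Expanding and collecting terms gives h(s) = -3s^3 + 6s^2 - 3s - 4.
Evaluating at s = 10: h(10) = -2434.

-2434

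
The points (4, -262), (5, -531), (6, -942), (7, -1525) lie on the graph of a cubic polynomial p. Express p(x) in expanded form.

p(x) = -5x^3 + 4x^2 - 6

Using the Lagrange interpolation formula with nodes 4, 5, 6, 7:
  L_0(x) = (x - 5)(x - 6)(x - 7) / -6
  L_1(x) = (x - 4)(x - 6)(x - 7) / 2
  L_2(x) = (x - 4)(x - 5)(x - 7) / -2
  L_3(x) = (x - 4)(x - 5)(x - 6) / 6
Then p(x) = -262·L_0(x) - 531·L_1(x) - 942·L_2(x) - 1525·L_3(x).
Expanding and collecting terms gives p(x) = -5x^3 + 4x^2 - 6.
Check: p(7) = -1525. ✓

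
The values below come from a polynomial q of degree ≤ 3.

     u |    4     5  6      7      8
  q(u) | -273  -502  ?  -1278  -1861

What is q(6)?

-831

The 4 known points determine the degree-3 polynomial uniquely.
Write q(u) = au^3 + bu^2 + cu + d. Substituting each data point gives a linear system:
  64a + 16b + 4c + d = -273
  125a + 25b + 5c + d = -502
  343a + 49b + 7c + d = -1278
  512a + 64b + 8c + d = -1861
Solving the system yields a = -3, b = -5, c = -1, d = 3.
So q(u) = -3u³ - 5u² - u + 3.
Then q(6) = -831.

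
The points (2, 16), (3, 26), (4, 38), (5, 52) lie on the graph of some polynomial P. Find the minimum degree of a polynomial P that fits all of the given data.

2

Forward differences of the values at x = 2, 3, 4, 5:
  P  : 16  26  38  52
  Δ  : 10  12  14
  Δ^2: 2  2
  Δ^3: 0
The second differences are constant (2) and nonzero, while all higher differences vanish, so the minimal degree is 2.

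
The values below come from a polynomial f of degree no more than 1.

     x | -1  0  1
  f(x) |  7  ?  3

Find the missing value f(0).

5

The 2 known points determine the degree-1 polynomial uniquely.
Write f(x) = ax + b. Substituting each data point gives a linear system:
  -a + b = 7
  a + b = 3
Solving the system yields a = -2, b = 5.
So f(x) = -2x + 5.
Then f(0) = 5.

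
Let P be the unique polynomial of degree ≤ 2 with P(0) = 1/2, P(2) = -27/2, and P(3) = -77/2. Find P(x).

P(x) = -6x^2 + 5x + 1/2

Write P(x) = ax^2 + bx + c. Substituting each data point gives a linear system:
  c = 1/2
  4a + 2b + c = -27/2
  9a + 3b + c = -77/2
Solving the system yields a = -6, b = 5, c = 1/2.
So P(x) = -6x^2 + 5x + 1/2.
Check: P(3) = -77/2. ✓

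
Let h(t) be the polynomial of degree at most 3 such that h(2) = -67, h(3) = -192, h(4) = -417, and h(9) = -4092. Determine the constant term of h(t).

3

Write h(t) = at^3 + bt^2 + ct + d. Substituting each data point gives a linear system:
  8a + 4b + 2c + d = -67
  27a + 9b + 3c + d = -192
  64a + 16b + 4c + d = -417
  729a + 81b + 9c + d = -4092
Solving the system yields a = -5, b = -5, c = -5, d = 3.
So h(t) = -5t³ - 5t² - 5t + 3.
The constant term is 3.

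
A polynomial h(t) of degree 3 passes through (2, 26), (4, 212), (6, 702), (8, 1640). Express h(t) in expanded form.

h(t) = 3t^3 + 2t^2 - 3t

Using the Lagrange interpolation formula with nodes 2, 4, 6, 8:
  L_0(t) = (t - 4)(t - 6)(t - 8) / -48
  L_1(t) = (t - 2)(t - 6)(t - 8) / 16
  L_2(t) = (t - 2)(t - 4)(t - 8) / -16
  L_3(t) = (t - 2)(t - 4)(t - 6) / 48
Then h(t) = 26·L_0(t) + 212·L_1(t) + 702·L_2(t) + 1640·L_3(t).
Expanding and collecting terms gives h(t) = 3t^3 + 2t^2 - 3t.
Check: h(6) = 702. ✓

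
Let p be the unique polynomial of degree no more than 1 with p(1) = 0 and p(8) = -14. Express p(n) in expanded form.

Using the Lagrange interpolation formula with nodes 1, 8:
  L_0(n) = (n - 8) / -7
  L_1(n) = (n - 1) / 7
Then p(n) = 0·L_0(n) - 14·L_1(n).
Expanding and collecting terms gives p(n) = -2n + 2.
Check: p(1) = 0. ✓

p(n) = -2n + 2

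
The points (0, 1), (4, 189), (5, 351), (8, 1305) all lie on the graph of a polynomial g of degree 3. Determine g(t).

g(t) = 2t^3 + 5t^2 - 5t + 1

Write g(t) = at^3 + bt^2 + ct + d. Substituting each data point gives a linear system:
  d = 1
  64a + 16b + 4c + d = 189
  125a + 25b + 5c + d = 351
  512a + 64b + 8c + d = 1305
Solving the system yields a = 2, b = 5, c = -5, d = 1.
So g(t) = 2t³ + 5t² - 5t + 1.
Check: g(5) = 351. ✓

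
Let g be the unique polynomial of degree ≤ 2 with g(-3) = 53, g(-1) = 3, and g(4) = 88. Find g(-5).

Using the Lagrange interpolation formula with nodes -3, -1, 4:
  L_0(n) = (n + 1)(n - 4) / 14
  L_1(n) = (n + 3)(n - 4) / -10
  L_2(n) = (n + 3)(n + 1) / 35
Then g(n) = 53·L_0(n) + 3·L_1(n) + 88·L_2(n).
Expanding and collecting terms gives g(n) = 6n^2 - n - 4.
Evaluating at n = -5: g(-5) = 151.

151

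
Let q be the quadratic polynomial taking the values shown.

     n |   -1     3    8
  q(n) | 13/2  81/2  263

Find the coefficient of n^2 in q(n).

Write q(n) = an^2 + bn + c. Substituting each data point gives a linear system:
  a - b + c = 13/2
  9a + 3b + c = 81/2
  64a + 8b + c = 263
Solving the system yields a = 4, b = 1/2, c = 3.
So q(n) = 4n^2 + (1/2)n + 3.
The leading coefficient is 4.

4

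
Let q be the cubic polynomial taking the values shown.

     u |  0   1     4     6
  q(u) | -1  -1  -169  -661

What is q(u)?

Write q(u) = au^3 + bu^2 + cu + d. Substituting each data point gives a linear system:
  d = -1
  a + b + c + d = -1
  64a + 16b + 4c + d = -169
  216a + 36b + 6c + d = -661
Solving the system yields a = -4, b = 6, c = -2, d = -1.
So q(u) = -4u^3 + 6u^2 - 2u - 1.
Check: q(6) = -661. ✓

q(u) = -4u^3 + 6u^2 - 2u - 1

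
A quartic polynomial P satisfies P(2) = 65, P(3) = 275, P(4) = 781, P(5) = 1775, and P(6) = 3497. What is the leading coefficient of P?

2

Write P(t) = at^4 + bt^3 + ct^2 + dt + e. Substituting each data point gives a linear system:
  16a + 8b + 4c + 2d + e = 65
  81a + 27b + 9c + 3d + e = 275
  256a + 64b + 16c + 4d + e = 781
  625a + 125b + 25c + 5d + e = 1775
  1296a + 216b + 36c + 6d + e = 3497
Solving the system yields a = 2, b = 4, c = 2, d = -6, e = 5.
So P(t) = 2t^4 + 4t^3 + 2t^2 - 6t + 5.
The leading coefficient is 2.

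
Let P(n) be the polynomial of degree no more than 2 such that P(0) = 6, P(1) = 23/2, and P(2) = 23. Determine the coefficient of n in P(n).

Write P(n) = an^2 + bn + c. Substituting each data point gives a linear system:
  c = 6
  a + b + c = 23/2
  4a + 2b + c = 23
Solving the system yields a = 3, b = 5/2, c = 6.
So P(n) = 3n^2 + (5/2)n + 6.
The coefficient of n is 5/2.

5/2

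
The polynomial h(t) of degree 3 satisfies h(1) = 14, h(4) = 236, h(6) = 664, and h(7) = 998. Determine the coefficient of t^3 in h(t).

Write h(t) = at^3 + bt^2 + ct + d. Substituting each data point gives a linear system:
  a + b + c + d = 14
  64a + 16b + 4c + d = 236
  216a + 36b + 6c + d = 664
  343a + 49b + 7c + d = 998
Solving the system yields a = 2, b = 6, c = 2, d = 4.
So h(t) = 2t³ + 6t² + 2t + 4.
The leading coefficient is 2.

2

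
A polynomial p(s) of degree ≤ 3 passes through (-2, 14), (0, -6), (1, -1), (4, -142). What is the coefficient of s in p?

6

Write p(s) = as^3 + bs^2 + cs + d. Substituting each data point gives a linear system:
  -8a + 4b - 2c + d = 14
  d = -6
  a + b + c + d = -1
  64a + 16b + 4c + d = -142
Solving the system yields a = -3, b = 2, c = 6, d = -6.
So p(s) = -3s³ + 2s² + 6s - 6.
The coefficient of s is 6.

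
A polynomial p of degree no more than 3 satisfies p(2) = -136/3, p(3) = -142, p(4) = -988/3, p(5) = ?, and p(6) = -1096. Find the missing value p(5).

The 4 known points determine the degree-3 polynomial uniquely.
Write p(u) = au^3 + bu^2 + cu + d. Substituting each data point gives a linear system:
  8a + 4b + 2c + d = -136/3
  27a + 9b + 3c + d = -142
  64a + 16b + 4c + d = -988/3
  216a + 36b + 6c + d = -1096
Solving the system yields a = -5, b = -1/3, c = 0, d = -4.
So p(u) = -5u^3 - (1/3)u^2 - 4.
Then p(5) = -1912/3.

-1912/3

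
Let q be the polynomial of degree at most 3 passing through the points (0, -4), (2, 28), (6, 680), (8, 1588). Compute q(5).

797/2

Write q(x) = ax^3 + bx^2 + cx + d. Substituting each data point gives a linear system:
  d = -4
  8a + 4b + 2c + d = 28
  216a + 36b + 6c + d = 680
  512a + 64b + 8c + d = 1588
Solving the system yields a = 3, b = 1/2, c = 3, d = -4.
So q(x) = 3x^3 + (1/2)x^2 + 3x - 4.
Then q(5) = 797/2.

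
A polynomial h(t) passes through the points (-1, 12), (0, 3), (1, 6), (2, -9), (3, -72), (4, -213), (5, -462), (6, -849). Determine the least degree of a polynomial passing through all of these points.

Forward differences of the values at t = -1, 0, 1, 2, 3, 4, 5, 6:
  h  : 12  3  6  -9  -72  -213  -462  -849
  Δ  : -9  3  -15  -63  -141  -249  -387
  Δ^2: 12  -18  -48  -78  -108  -138
  Δ^3: -30  -30  -30  -30  -30
  Δ^4: 0  0  0  0
  Δ^5: 0  0  0
  Δ^6: 0  0
  Δ^7: 0
The third differences are constant (-30) and nonzero, while all higher differences vanish, so the minimal degree is 3.

3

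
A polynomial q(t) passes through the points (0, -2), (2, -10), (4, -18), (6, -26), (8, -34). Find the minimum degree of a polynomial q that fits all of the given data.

Forward differences of the values at t = 0, 2, 4, 6, 8:
  q  : -2  -10  -18  -26  -34
  Δ  : -8  -8  -8  -8
  Δ^2: 0  0  0
  Δ^3: 0  0
  Δ^4: 0
The first differences are constant (-8) and nonzero, while all higher differences vanish, so the minimal degree is 1.

1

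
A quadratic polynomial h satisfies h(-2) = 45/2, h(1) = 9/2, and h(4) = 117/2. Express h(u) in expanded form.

h(u) = 4u^2 - 2u + 5/2

Using the Lagrange interpolation formula with nodes -2, 1, 4:
  L_0(u) = (u - 1)(u - 4) / 18
  L_1(u) = (u + 2)(u - 4) / -9
  L_2(u) = (u + 2)(u - 1) / 18
Then h(u) = 45/2·L_0(u) + 9/2·L_1(u) + 117/2·L_2(u).
Expanding and collecting terms gives h(u) = 4u^2 - 2u + 5/2.
Check: h(4) = 117/2. ✓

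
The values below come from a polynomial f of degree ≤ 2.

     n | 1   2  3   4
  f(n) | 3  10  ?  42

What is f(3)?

The 3 known points determine the degree-2 polynomial uniquely.
Write f(n) = an^2 + bn + c. Substituting each data point gives a linear system:
  a + b + c = 3
  4a + 2b + c = 10
  16a + 4b + c = 42
Solving the system yields a = 3, b = -2, c = 2.
So f(n) = 3n² - 2n + 2.
Then f(3) = 23.

23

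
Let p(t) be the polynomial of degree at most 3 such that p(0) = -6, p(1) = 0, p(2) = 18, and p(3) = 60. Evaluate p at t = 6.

450

Forward differences of the values at t = 0, 1, 2, 3:
  p  : -6  0  18  60
  Δ  : 6  18  42
  Δ^2: 12  24
  Δ^3: 12
The third differences are constant, confirming degree 3.
Interpolating (Newton forward form) and evaluating at t = 6 gives p(6) = 450.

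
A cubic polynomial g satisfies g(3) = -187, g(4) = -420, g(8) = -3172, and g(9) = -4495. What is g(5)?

Using the Lagrange interpolation formula with nodes 3, 4, 8, 9:
  L_0(t) = (t - 4)(t - 8)(t - 9) / -30
  L_1(t) = (t - 3)(t - 8)(t - 9) / 20
  L_2(t) = (t - 3)(t - 4)(t - 9) / -20
  L_3(t) = (t - 3)(t - 4)(t - 8) / 30
Then g(t) = -187·L_0(t) - 420·L_1(t) - 3172·L_2(t) - 4495·L_3(t).
Expanding and collecting terms gives g(t) = -6t^3 - t^2 - 4t - 4.
Evaluating at t = 5: g(5) = -799.

-799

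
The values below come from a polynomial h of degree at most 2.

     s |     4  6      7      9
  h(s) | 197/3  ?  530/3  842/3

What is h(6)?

401/3

The 3 known points determine the degree-2 polynomial uniquely.
Write h(s) = as^2 + bs + c. Substituting each data point gives a linear system:
  16a + 4b + c = 197/3
  49a + 7b + c = 530/3
  81a + 9b + c = 842/3
Solving the system yields a = 3, b = 4, c = 5/3.
So h(s) = 3s^2 + 4s + 5/3.
Then h(6) = 401/3.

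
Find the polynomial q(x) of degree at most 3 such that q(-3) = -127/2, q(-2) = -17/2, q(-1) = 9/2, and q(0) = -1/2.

Write q(x) = ax^3 + bx^2 + cx + d. Substituting each data point gives a linear system:
  -27a + 9b - 3c + d = -127/2
  -8a + 4b - 2c + d = -17/2
  -a + b - c + d = 9/2
  d = -1/2
Solving the system yields a = 4, b = 3, c = -6, d = -1/2.
So q(x) = 4x^3 + 3x^2 - 6x - 1/2.
Check: q(0) = -1/2. ✓

q(x) = 4x^3 + 3x^2 - 6x - 1/2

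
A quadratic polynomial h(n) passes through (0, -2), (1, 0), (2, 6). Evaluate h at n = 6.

70

Forward differences of the values at n = 0, 1, 2:
  h  : -2  0  6
  Δ  : 2  6
  Δ^2: 4
The second differences are constant, confirming degree 2.
Interpolating (Newton forward form) and evaluating at n = 6 gives h(6) = 70.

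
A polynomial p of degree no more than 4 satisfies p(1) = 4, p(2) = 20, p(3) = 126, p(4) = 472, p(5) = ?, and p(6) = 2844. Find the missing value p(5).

1280

The 5 known points determine the degree-4 polynomial uniquely.
Write p(s) = as^4 + bs^3 + cs^2 + ds + e. Substituting each data point gives a linear system:
  a + b + c + d + e = 4
  16a + 8b + 4c + 2d + e = 20
  81a + 27b + 9c + 3d + e = 126
  256a + 64b + 16c + 4d + e = 472
  1296a + 216b + 36c + 6d + e = 2844
Solving the system yields a = 3, b = -5, c = 0, d = 6, e = 0.
So p(s) = 3s^4 - 5s^3 + 6s.
Then p(5) = 1280.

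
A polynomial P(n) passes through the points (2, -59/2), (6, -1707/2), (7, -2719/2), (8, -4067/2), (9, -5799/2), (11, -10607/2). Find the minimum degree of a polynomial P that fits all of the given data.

Divided differences on the nodes 2, 6, 7, 8, 9, 11:
  order 0: -59/2  -1707/2  -2719/2  -4067/2  -5799/2  -10607/2
  order 1: -206  -506  -674  -866  -1202
  order 2: -60  -84  -96  -112
  order 3: -4  -4  -4
  order 4: 0  0
  order 5: 0
The order-3 divided differences are all -4 (nonzero) and every higher order vanishes, so the data lies on a polynomial of degree exactly 3.

3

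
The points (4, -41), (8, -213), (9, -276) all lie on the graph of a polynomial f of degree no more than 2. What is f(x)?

f(x) = -4x^2 + 5x + 3

Using the Lagrange interpolation formula with nodes 4, 8, 9:
  L_0(x) = (x - 8)(x - 9) / 20
  L_1(x) = (x - 4)(x - 9) / -4
  L_2(x) = (x - 4)(x - 8) / 5
Then f(x) = -41·L_0(x) - 213·L_1(x) - 276·L_2(x).
Expanding and collecting terms gives f(x) = -4x^2 + 5x + 3.
Check: f(4) = -41. ✓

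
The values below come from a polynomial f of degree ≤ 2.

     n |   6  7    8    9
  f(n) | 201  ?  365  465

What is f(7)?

The 3 known points determine the degree-2 polynomial uniquely.
Write f(n) = an^2 + bn + c. Substituting each data point gives a linear system:
  36a + 6b + c = 201
  64a + 8b + c = 365
  81a + 9b + c = 465
Solving the system yields a = 6, b = -2, c = -3.
So f(n) = 6n^2 - 2n - 3.
Then f(7) = 277.

277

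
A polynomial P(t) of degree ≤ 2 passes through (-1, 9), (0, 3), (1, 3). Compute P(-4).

Using the Lagrange interpolation formula with nodes -1, 0, 1:
  L_0(t) = t(t - 1) / 2
  L_1(t) = (t + 1)(t - 1) / -1
  L_2(t) = (t + 1)t / 2
Then P(t) = 9·L_0(t) + 3·L_1(t) + 3·L_2(t).
Expanding and collecting terms gives P(t) = 3t² - 3t + 3.
Evaluating at t = -4: P(-4) = 63.

63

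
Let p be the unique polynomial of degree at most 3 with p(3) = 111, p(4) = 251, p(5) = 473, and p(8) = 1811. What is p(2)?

Write p(u) = au^3 + bu^2 + cu + d. Substituting each data point gives a linear system:
  27a + 9b + 3c + d = 111
  64a + 16b + 4c + d = 251
  125a + 25b + 5c + d = 473
  512a + 64b + 8c + d = 1811
Solving the system yields a = 3, b = 5, c = -6, d = 3.
So p(u) = 3u³ + 5u² - 6u + 3.
Then p(2) = 35.

35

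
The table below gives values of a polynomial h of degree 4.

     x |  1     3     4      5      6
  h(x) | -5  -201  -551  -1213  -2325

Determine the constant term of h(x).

Write h(x) = ax^4 + bx^3 + cx^2 + dx + e. Substituting each data point gives a linear system:
  a + b + c + d + e = -5
  81a + 27b + 9c + 3d + e = -201
  256a + 64b + 16c + 4d + e = -551
  625a + 125b + 25c + 5d + e = -1213
  1296a + 216b + 36c + 6d + e = -2325
Solving the system yields a = -1, b = -5, c = 1, d = 3, e = -3.
So h(x) = -x⁴ - 5x³ + x² + 3x - 3.
The constant term is -3.

-3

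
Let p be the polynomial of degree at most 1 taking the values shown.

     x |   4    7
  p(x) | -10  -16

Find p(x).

Using the Lagrange interpolation formula with nodes 4, 7:
  L_0(x) = (x - 7) / -3
  L_1(x) = (x - 4) / 3
Then p(x) = -10·L_0(x) - 16·L_1(x).
Expanding and collecting terms gives p(x) = -2x - 2.
Check: p(4) = -10. ✓

p(x) = -2x - 2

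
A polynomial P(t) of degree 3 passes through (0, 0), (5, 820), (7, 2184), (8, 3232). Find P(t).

Write P(t) = at^3 + bt^2 + ct + d. Substituting each data point gives a linear system:
  d = 0
  125a + 25b + 5c + d = 820
  343a + 49b + 7c + d = 2184
  512a + 64b + 8c + d = 3232
Solving the system yields a = 6, b = 2, c = 4, d = 0.
So P(t) = 6t^3 + 2t^2 + 4t.
Check: P(7) = 2184. ✓

P(t) = 6t^3 + 2t^2 + 4t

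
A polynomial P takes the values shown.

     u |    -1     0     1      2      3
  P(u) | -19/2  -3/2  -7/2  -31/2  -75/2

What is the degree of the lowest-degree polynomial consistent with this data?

Forward differences of the values at u = -1, 0, 1, 2, 3:
  P  : -19/2  -3/2  -7/2  -31/2  -75/2
  Δ  : 8  -2  -12  -22
  Δ^2: -10  -10  -10
  Δ^3: 0  0
  Δ^4: 0
The second differences are constant (-10) and nonzero, while all higher differences vanish, so the minimal degree is 2.

2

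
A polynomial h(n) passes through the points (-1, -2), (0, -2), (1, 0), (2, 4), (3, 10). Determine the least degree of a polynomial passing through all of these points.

Forward differences of the values at n = -1, 0, 1, 2, 3:
  h  : -2  -2  0  4  10
  Δ  : 0  2  4  6
  Δ^2: 2  2  2
  Δ^3: 0  0
  Δ^4: 0
The second differences are constant (2) and nonzero, while all higher differences vanish, so the minimal degree is 2.

2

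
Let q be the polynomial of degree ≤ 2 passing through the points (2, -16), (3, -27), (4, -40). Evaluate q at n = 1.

Forward differences of the values at n = 2, 3, 4:
  q  : -16  -27  -40
  Δ  : -11  -13
  Δ^2: -2
The second differences are constant, confirming degree 2.
Interpolating (Newton forward form) and evaluating at n = 1 gives q(1) = -7.

-7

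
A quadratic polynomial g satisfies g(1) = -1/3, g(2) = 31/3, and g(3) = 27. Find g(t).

g(t) = 3t^2 + (5/3)t - 5

Using the Lagrange interpolation formula with nodes 1, 2, 3:
  L_0(t) = (t - 2)(t - 3) / 2
  L_1(t) = (t - 1)(t - 3) / -1
  L_2(t) = (t - 1)(t - 2) / 2
Then g(t) = -1/3·L_0(t) + 31/3·L_1(t) + 27·L_2(t).
Expanding and collecting terms gives g(t) = 3t^2 + (5/3)t - 5.
Check: g(1) = -1/3. ✓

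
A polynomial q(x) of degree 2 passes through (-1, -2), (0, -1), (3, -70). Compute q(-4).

Write q(x) = ax^2 + bx + c. Substituting each data point gives a linear system:
  a - b + c = -2
  c = -1
  9a + 3b + c = -70
Solving the system yields a = -6, b = -5, c = -1.
So q(x) = -6x² - 5x - 1.
Then q(-4) = -77.

-77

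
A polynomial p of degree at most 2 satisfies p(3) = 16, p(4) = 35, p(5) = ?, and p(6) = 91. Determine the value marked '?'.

The 3 known points determine the degree-2 polynomial uniquely.
Write p(x) = ax^2 + bx + c. Substituting each data point gives a linear system:
  9a + 3b + c = 16
  16a + 4b + c = 35
  36a + 6b + c = 91
Solving the system yields a = 3, b = -2, c = -5.
So p(x) = 3x^2 - 2x - 5.
Then p(5) = 60.

60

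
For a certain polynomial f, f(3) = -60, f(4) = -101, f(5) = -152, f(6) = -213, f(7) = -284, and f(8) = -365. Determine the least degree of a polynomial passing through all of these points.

Forward differences of the values at n = 3, 4, 5, 6, 7, 8:
  f  : -60  -101  -152  -213  -284  -365
  Δ  : -41  -51  -61  -71  -81
  Δ^2: -10  -10  -10  -10
  Δ^3: 0  0  0
  Δ^4: 0  0
  Δ^5: 0
The second differences are constant (-10) and nonzero, while all higher differences vanish, so the minimal degree is 2.

2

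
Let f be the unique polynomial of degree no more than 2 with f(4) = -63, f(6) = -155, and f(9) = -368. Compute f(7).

-216

Using the Lagrange interpolation formula with nodes 4, 6, 9:
  L_0(x) = (x - 6)(x - 9) / 10
  L_1(x) = (x - 4)(x - 9) / -6
  L_2(x) = (x - 4)(x - 6) / 15
Then f(x) = -63·L_0(x) - 155·L_1(x) - 368·L_2(x).
Expanding and collecting terms gives f(x) = -5x^2 + 4x + 1.
Evaluating at x = 7: f(7) = -216.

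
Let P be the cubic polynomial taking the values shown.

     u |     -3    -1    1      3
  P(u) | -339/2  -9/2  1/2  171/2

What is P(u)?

Write P(u) = au^3 + bu^2 + cu + d. Substituting each data point gives a linear system:
  -27a + 9b - 3c + d = -339/2
  -a + b - c + d = -9/2
  a + b + c + d = 1/2
  27a + 9b + 3c + d = 171/2
Solving the system yields a = 5, b = -5, c = -5/2, d = 3.
So P(u) = 5u^3 - 5u^2 - (5/2)u + 3.
Check: P(1) = 1/2. ✓

P(u) = 5u^3 - 5u^2 - (5/2)u + 3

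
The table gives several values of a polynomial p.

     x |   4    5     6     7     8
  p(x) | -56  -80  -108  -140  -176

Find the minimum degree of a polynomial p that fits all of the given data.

Forward differences of the values at x = 4, 5, 6, 7, 8:
  p  : -56  -80  -108  -140  -176
  Δ  : -24  -28  -32  -36
  Δ^2: -4  -4  -4
  Δ^3: 0  0
  Δ^4: 0
The second differences are constant (-4) and nonzero, while all higher differences vanish, so the minimal degree is 2.

2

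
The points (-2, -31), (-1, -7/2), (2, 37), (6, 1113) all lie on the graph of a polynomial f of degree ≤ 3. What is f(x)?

f(x) = 5x^3 + (3/2)x^2 - 3x - 3

Using the Lagrange interpolation formula with nodes -2, -1, 2, 6:
  L_0(x) = (x + 1)(x - 2)(x - 6) / -32
  L_1(x) = (x + 2)(x - 2)(x - 6) / 21
  L_2(x) = (x + 2)(x + 1)(x - 6) / -48
  L_3(x) = (x + 2)(x + 1)(x - 2) / 224
Then f(x) = -31·L_0(x) - 7/2·L_1(x) + 37·L_2(x) + 1113·L_3(x).
Expanding and collecting terms gives f(x) = 5x³ + (3/2)x² - 3x - 3.
Check: f(2) = 37. ✓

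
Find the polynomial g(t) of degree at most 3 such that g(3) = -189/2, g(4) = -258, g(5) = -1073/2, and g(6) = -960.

Using the Lagrange interpolation formula with nodes 3, 4, 5, 6:
  L_0(t) = (t - 4)(t - 5)(t - 6) / -6
  L_1(t) = (t - 3)(t - 5)(t - 6) / 2
  L_2(t) = (t - 3)(t - 4)(t - 6) / -2
  L_3(t) = (t - 3)(t - 4)(t - 5) / 6
Then g(t) = -189/2·L_0(t) - 258·L_1(t) - 1073/2·L_2(t) - 960·L_3(t).
Expanding and collecting terms gives g(t) = -5t^3 + (5/2)t^2 + 4t + 6.
Check: g(3) = -189/2. ✓

g(t) = -5t^3 + (5/2)t^2 + 4t + 6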